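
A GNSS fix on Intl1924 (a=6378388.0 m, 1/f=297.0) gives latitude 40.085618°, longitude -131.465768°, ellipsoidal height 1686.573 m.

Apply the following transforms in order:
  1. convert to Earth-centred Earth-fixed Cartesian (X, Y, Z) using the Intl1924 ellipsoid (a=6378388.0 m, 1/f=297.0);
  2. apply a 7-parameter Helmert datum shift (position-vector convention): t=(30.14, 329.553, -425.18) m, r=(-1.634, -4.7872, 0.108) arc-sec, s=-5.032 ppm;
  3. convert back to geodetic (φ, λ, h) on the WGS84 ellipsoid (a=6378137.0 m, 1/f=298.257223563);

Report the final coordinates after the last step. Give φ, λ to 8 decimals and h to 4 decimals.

φ=40.08288621°, λ=-131.46911561°, h=1389.5217 m

start: φ=40.085618°, λ=-131.465768°, h=1686.573 m
→ ECEF (a=6378388.000, f=1/297.0): X=-3236767.0650, Y=-3662907.0731, Z=4086417.9858
→ Helmert 7p (PV): X=-3236813.5609, Y=-3662528.4112, Z=4085926.1380
→ geod (Bowring, a=6378137.000): φ=40.08288621°, λ=-131.46911561°, h=1389.5217 m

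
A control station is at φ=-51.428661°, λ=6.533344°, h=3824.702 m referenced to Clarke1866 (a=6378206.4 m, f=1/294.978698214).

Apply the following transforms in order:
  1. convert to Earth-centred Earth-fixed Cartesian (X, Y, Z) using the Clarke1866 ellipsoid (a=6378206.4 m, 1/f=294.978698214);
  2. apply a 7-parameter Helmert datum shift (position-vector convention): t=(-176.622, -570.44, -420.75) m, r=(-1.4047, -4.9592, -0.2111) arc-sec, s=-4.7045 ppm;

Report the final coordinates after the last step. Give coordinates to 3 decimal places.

X=3961405.669 m, Y=453078.822 m, Z=-4966509.199 m

start: φ=-51.428661°, λ=6.533344°, h=3824.702 m
→ ECEF (a=6378206.400, f=1/294.978698214): X=3961481.0626, Y=453689.2711, Z=-4966203.9677
→ Helmert 7p (PV): X=3961405.6694, Y=453078.8218, Z=-4966509.1990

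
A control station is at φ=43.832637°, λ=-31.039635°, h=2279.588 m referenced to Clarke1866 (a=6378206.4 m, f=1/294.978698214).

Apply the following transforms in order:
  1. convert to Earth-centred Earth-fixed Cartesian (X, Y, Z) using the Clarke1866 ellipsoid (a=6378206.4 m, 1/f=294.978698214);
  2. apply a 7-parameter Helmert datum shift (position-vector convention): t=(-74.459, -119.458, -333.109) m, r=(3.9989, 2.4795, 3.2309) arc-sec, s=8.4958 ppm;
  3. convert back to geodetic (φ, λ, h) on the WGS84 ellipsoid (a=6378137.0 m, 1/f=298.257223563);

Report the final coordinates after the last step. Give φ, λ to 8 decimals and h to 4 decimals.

φ=43.82718530°, λ=-31.04105561°, h=2056.5044 m

start: φ=43.832637°, λ=-31.039635°, h=2279.588 m
→ ECEF (a=6378206.400, f=1/294.978698214): X=3950027.6075, Y=-2377136.5718, Z=4396072.5184
→ Helmert 7p (PV): X=3950076.7880, Y=-2377299.5807, Z=4395683.1876
→ geod (Bowring, a=6378137.000): φ=43.82718530°, λ=-31.04105561°, h=2056.5044 m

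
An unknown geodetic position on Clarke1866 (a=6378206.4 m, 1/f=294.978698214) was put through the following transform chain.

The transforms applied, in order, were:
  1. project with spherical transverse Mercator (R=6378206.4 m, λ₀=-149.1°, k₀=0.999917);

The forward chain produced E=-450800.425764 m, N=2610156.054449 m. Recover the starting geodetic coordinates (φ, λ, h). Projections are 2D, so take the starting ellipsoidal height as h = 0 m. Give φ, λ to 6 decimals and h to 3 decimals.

start: E=-450800.4258, N=2610156.0544 m
→ tm⁻¹: φ=23.38718100°, λ=-153.50942700°

φ=23.387181°, λ=-153.509427°, h=0.000 m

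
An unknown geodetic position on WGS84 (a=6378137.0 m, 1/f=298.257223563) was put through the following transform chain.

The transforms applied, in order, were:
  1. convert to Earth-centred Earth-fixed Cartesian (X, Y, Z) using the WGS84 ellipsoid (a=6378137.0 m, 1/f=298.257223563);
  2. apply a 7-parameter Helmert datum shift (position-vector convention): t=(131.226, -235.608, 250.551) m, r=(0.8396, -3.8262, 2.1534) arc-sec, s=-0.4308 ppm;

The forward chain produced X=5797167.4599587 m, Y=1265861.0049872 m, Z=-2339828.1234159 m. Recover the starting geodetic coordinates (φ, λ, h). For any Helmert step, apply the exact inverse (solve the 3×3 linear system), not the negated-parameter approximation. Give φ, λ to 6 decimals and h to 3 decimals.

φ=-21.655575°, λ=12.319575°, h=3204.800 m

start: X=5797167.4600, Y=1265861.0050, Z=-2339828.1234 m
→ Helmert⁻¹: X=5797008.5382, Y=1266027.1120, Z=-2340192.3700
→ geod (Bowring, a=6378137.000): φ=-21.65557500°, λ=12.31957500°, h=3204.8000 m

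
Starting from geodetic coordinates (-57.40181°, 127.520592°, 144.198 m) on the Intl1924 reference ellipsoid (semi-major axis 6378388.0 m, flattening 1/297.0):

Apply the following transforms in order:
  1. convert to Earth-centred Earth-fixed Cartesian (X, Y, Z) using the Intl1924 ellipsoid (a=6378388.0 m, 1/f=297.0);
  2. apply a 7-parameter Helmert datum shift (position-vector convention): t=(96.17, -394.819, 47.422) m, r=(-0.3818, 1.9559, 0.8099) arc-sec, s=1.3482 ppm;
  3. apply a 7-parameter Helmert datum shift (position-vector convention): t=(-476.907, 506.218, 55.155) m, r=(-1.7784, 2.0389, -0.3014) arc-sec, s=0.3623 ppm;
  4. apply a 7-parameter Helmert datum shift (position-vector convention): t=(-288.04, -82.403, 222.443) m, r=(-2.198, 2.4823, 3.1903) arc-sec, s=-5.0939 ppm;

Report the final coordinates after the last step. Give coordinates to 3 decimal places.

X=-2098815.306 m, Y=2731919.695 m, Z=-5350021.580 m

start: φ=-57.401810°, λ=127.520592°, h=144.198 m
→ ECEF (a=6378388.000, f=1/297.0): X=-2097936.6266, Y=2732050.6184, Z=-5350372.8636
→ Helmert 7p (PV): X=-2097904.7473, Y=2731641.3415, Z=-5350317.8184
→ Helmert 7p (PV): X=-2098431.3100, Y=2732105.4847, Z=-5350267.4163
→ Helmert 7p (PV): X=-2098815.3057, Y=2731919.6950, Z=-5350021.5798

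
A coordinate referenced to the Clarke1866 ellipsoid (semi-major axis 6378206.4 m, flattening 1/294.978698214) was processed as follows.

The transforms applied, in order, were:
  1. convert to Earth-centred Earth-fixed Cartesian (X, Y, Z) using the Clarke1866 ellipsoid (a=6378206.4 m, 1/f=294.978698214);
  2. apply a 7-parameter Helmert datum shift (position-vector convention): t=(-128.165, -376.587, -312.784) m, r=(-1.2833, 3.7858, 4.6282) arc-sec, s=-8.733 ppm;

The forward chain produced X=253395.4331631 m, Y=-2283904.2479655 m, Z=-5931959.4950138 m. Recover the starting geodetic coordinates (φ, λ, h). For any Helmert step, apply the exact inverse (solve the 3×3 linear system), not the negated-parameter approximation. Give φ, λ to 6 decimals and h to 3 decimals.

start: X=253395.4332, Y=-2283904.2480, Z=-5931959.4950 m
→ Helmert⁻¹: X=253583.4454, Y=-2283516.3883, Z=-5931708.0654
→ geod (Bowring, a=6378206.400): φ=-68.95760800°, λ=-83.66329300°, h=1732.9460 m

φ=-68.957608°, λ=-83.663293°, h=1732.946 m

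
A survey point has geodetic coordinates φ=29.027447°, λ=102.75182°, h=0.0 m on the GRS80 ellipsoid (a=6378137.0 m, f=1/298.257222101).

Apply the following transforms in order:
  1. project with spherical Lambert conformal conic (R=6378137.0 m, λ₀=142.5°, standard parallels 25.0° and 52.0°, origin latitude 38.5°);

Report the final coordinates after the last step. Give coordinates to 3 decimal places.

E=-3696373.143 m, N=-211644.105 m

start: φ=29.027447°, λ=102.751820°, h=0.000 m
→ lcc (R=6378137.0, λ₀=142.5°): E=-3696373.1433, N=-211644.1048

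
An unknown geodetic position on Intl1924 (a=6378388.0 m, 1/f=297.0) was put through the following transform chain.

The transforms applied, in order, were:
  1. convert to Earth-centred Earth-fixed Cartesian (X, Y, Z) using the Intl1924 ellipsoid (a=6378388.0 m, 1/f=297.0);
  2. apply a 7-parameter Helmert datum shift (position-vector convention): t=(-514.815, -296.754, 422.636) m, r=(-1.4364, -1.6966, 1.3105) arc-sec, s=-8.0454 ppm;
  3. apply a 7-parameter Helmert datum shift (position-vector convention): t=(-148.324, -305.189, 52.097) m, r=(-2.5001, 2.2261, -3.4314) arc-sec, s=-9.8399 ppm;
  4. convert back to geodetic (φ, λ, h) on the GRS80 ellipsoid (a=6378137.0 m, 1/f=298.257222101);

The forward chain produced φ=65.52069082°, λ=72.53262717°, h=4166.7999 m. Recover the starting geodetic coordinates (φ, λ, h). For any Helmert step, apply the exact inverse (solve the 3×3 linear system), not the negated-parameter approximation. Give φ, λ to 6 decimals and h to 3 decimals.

φ=65.514319°, λ=72.523046°, h=3993.975 m

start: φ=65.520691°, λ=72.532627°, h=4166.800 m
→ ECEF (a=6378137.000, f=1/298.257222101): X=796018.9802, Y=2529671.7176, Z=5785797.8639
→ Helmert⁻¹: X=796070.6073, Y=2529944.9158, Z=5785841.9552
→ Helmert⁻¹: X=796655.4944, Y=2530216.6759, Z=5785476.9329
→ geod (Bowring, a=6378388.000): φ=65.51431900°, λ=72.52304600°, h=3993.9750 m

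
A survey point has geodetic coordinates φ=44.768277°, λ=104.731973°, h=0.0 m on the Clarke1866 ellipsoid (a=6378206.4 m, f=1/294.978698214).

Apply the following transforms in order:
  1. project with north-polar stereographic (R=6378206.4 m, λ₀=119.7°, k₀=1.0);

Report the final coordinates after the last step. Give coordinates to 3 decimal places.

E=-1372532.373 m, N=-5133818.220 m

start: φ=44.768277°, λ=104.731973°, h=0.000 m
→ stereo (R=6378206.4, λ₀=119.7°): E=-1372532.3725, N=-5133818.2202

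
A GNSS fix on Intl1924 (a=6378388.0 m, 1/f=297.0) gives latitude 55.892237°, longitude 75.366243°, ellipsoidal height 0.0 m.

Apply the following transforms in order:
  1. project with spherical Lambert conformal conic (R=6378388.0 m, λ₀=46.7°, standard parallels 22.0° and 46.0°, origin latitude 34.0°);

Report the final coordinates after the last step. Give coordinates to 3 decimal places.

start: φ=55.892237°, λ=75.366243°, h=0.000 m
→ lcc (R=6378388.0, λ₀=46.7°): E=1873173.9985, N=2712056.9652

E=1873173.999 m, N=2712056.965 m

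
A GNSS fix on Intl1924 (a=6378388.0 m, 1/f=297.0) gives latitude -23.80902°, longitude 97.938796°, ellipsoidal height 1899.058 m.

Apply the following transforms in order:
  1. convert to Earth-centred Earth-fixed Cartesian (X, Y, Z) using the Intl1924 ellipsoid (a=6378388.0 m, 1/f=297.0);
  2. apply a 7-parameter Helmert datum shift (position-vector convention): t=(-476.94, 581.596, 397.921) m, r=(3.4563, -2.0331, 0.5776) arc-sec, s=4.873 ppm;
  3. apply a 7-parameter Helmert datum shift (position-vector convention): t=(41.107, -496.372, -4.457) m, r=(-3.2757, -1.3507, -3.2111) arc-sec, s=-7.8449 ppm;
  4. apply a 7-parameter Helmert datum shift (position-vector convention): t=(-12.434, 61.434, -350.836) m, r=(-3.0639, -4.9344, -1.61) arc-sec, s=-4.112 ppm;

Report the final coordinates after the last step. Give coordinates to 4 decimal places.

X=-806882.0612 m, Y=5784611.3147 m, Z=-2559798.5030 m

start: φ=-23.809020°, λ=97.938796°, h=1899.058 m
→ ECEF (a=6378388.000, f=1/297.0): X=-806661.7448, Y=5784524.8016, Z=-2559745.8475
→ Helmert 7p (PV): X=-807133.5831, Y=5785175.2196, Z=-2559271.4217
→ Helmert 7p (PV): X=-806979.3233, Y=5784605.3851, Z=-2559352.9607
→ Helmert 7p (PV): X=-806882.0612, Y=5784611.3147, Z=-2559798.5030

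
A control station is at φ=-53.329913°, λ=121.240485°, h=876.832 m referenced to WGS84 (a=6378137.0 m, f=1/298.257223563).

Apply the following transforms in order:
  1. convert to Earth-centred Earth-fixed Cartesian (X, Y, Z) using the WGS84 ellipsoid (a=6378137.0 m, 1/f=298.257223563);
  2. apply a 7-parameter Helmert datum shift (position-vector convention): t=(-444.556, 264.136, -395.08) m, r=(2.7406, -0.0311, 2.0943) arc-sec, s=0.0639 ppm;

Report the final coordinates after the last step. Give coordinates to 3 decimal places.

X=-1980516.560 m, Y=3264538.173 m, Z=-5093610.715 m

start: φ=-53.329913°, λ=121.240485°, h=876.832 m
→ ECEF (a=6378137.000, f=1/298.257223563): X=-1980039.5020, Y=3264226.2600, Z=-5093258.3826
→ Helmert 7p (PV): X=-1980516.5598, Y=3264538.1735, Z=-5093610.7154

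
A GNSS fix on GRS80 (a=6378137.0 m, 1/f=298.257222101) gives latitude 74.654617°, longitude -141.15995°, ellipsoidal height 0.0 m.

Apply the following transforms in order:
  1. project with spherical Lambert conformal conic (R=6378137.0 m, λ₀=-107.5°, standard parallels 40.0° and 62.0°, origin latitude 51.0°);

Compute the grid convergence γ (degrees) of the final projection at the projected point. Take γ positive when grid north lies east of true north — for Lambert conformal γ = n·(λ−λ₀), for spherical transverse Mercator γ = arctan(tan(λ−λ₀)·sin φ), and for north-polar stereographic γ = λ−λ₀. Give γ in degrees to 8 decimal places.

start: φ=74.654617°, λ=-141.159950°, h=0.000 m
→ into lcc (λ₀=-107.5°): φ=74.65461700°, λ−λ₀=-33.65995000°
convergence γ = -26.32427339°

-26.32427339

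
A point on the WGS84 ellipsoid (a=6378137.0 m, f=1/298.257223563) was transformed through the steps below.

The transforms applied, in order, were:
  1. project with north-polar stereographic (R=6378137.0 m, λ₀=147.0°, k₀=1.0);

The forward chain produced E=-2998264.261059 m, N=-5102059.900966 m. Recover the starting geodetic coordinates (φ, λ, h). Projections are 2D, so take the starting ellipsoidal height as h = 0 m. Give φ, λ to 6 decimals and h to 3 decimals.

φ=40.225459°, λ=116.559052°, h=0.000 m

start: E=-2998264.2611, N=-5102059.9010 m
→ stereo⁻¹: φ=40.22545900°, λ=116.55905200°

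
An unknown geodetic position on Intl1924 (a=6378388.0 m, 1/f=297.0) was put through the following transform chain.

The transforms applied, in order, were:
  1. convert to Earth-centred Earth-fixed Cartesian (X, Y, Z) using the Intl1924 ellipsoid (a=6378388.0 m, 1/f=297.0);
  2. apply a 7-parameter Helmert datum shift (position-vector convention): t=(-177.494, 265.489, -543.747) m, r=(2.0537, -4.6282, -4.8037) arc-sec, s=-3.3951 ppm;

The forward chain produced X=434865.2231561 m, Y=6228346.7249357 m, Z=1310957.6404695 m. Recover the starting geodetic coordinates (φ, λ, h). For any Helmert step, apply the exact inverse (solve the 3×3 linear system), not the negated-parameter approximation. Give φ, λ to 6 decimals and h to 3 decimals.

start: X=434865.2232, Y=6228346.7249, Z=1310957.6405 m
→ Helmert⁻¹: X=434928.5735, Y=6228125.5675, Z=1311434.0701
→ geod (Bowring, a=6378388.000): φ=11.94075600°, λ=86.00535000°, h=2067.0600 m

φ=11.940756°, λ=86.005350°, h=2067.060 m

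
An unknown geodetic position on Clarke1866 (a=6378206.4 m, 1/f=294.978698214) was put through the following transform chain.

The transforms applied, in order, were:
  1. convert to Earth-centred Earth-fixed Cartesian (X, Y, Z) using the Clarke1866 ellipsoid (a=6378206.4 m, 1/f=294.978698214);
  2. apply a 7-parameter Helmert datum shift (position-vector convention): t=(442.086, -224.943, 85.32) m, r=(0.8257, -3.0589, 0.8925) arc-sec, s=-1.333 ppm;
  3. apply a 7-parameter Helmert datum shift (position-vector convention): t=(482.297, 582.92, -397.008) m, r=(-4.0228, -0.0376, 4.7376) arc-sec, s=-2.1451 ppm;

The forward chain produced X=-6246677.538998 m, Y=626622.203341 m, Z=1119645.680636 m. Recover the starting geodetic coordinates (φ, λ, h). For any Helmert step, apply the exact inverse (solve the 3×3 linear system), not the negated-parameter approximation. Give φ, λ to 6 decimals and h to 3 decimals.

φ=10.181808°, λ=174.274329°, h=498.243 m

start: X=-6246677.5390, Y=626622.2033, Z=1119645.6806 m
→ Helmert⁻¹: X=-6247158.6506, Y=626162.2697, Z=1120058.4421
→ Helmert⁻¹: X=-6247589.7437, Y=626419.5645, Z=1120064.7590
→ geod (Bowring, a=6378206.400): φ=10.18180800°, λ=174.27432900°, h=498.2430 m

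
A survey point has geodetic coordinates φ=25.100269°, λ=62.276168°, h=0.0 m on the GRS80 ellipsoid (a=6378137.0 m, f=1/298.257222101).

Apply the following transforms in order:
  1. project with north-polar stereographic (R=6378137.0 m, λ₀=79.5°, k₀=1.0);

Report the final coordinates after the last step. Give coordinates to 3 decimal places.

E=-2401698.659 m, N=-7747225.797 m

start: φ=25.100269°, λ=62.276168°, h=0.000 m
→ stereo (R=6378137.0, λ₀=79.5°): E=-2401698.6594, N=-7747225.7965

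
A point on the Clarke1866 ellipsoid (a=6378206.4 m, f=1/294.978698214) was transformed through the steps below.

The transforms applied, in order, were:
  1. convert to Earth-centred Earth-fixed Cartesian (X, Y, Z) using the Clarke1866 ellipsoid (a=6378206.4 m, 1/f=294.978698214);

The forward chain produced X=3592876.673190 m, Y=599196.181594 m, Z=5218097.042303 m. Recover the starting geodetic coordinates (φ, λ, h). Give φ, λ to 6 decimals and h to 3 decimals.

φ=55.265410°, λ=9.468271°, h=29.356 m

start: X=3592876.6732, Y=599196.1816, Z=5218097.0423 m
→ geod (Bowring, a=6378206.400): φ=55.26541000°, λ=9.46827100°, h=29.3560 m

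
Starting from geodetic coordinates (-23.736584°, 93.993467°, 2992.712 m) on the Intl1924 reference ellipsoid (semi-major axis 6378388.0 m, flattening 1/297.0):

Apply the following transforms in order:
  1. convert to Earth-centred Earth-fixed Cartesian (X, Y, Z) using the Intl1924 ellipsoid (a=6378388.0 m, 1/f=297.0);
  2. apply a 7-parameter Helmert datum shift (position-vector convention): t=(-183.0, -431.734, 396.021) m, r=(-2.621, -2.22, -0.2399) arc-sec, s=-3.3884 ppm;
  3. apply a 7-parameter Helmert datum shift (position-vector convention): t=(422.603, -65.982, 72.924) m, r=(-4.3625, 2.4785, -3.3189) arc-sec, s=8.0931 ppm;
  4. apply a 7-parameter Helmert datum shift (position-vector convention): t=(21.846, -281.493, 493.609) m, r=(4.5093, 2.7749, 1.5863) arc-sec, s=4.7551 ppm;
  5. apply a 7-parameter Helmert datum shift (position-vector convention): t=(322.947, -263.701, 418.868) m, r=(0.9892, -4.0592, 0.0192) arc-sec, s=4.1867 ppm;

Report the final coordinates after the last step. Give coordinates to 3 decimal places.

start: φ=-23.736584°, λ=93.993467°, h=2992.712 m
→ ECEF (a=6378388.000, f=1/297.0): X=-407043.3169, Y=5830544.2993, Z=-2552841.8183
→ Helmert 7p (PV): X=-407190.6806, Y=5830060.8437, Z=-2552515.6165
→ Helmert 7p (PV): X=-406708.2353, Y=5829994.6108, Z=-2552581.7641
→ Helmert 7p (PV): X=-406767.4999, Y=5829793.5162, Z=-2551967.3672
→ Helmert 7p (PV): X=-406396.5768, Y=5829566.4237, Z=-2551539.2300

X=-406396.577 m, Y=5829566.424 m, Z=-2551539.230 m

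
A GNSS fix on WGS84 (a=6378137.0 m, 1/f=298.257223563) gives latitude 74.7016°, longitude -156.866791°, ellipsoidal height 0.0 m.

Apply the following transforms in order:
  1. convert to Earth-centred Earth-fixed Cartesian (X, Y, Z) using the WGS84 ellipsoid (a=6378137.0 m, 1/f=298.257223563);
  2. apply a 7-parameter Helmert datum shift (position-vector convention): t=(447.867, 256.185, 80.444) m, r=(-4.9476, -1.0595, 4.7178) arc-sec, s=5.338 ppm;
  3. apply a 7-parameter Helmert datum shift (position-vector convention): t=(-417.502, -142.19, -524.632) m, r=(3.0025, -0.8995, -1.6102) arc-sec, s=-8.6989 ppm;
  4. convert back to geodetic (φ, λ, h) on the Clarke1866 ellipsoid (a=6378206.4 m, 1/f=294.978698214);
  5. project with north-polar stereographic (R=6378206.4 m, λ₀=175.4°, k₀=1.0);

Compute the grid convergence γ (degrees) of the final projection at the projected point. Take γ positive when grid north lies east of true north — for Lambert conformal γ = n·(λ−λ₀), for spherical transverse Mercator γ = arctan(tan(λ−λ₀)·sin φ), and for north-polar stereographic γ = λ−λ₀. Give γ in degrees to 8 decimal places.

27.72833862

start: φ=74.701600°, λ=-156.866791°, h=0.000 m
→ ECEF (a=6378137.000, f=1/298.257223563): X=-1552377.5253, Y=-663208.8556, Z=6130061.5934
→ Helmert 7p (PV): X=-1551954.2634, Y=-662844.6774, Z=6130182.6939
→ Helmert 7p (PV): X=-1552390.1724, Y=-663058.2197, Z=6129588.3196
→ geod (Bowring, a=6378206.400): φ=74.70198021°, λ=-156.87166138°, h=-317.1477 m
→ into stereo (λ₀=175.4°): φ=74.70198021°, λ−λ₀=27.72833862°
convergence γ = 27.72833862°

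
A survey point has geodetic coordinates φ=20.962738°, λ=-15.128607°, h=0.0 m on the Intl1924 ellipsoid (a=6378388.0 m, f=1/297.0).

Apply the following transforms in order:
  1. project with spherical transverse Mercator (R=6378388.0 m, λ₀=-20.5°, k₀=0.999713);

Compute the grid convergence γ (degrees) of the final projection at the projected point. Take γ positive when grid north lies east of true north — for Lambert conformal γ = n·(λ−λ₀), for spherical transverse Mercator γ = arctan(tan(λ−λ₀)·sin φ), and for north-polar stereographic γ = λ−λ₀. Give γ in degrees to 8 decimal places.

1.92659659

start: φ=20.962738°, λ=-15.128607°, h=0.000 m
→ into tm (λ₀=-20.5°): φ=20.96273800°, λ−λ₀=5.37139300°
convergence γ = 1.92659659°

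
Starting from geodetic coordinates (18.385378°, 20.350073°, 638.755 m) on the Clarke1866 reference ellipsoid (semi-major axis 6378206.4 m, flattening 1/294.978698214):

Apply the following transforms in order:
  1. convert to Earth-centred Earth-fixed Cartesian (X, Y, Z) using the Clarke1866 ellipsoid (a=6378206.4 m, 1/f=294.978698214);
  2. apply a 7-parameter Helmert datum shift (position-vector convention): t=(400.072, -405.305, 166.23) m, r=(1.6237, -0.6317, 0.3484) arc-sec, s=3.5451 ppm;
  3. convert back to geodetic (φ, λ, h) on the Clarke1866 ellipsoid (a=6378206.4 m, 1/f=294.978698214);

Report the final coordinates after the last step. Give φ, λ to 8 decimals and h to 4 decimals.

start: φ=18.385378°, λ=20.350073°, h=638.755 m
→ ECEF (a=6378206.400, f=1/294.978698214): X=5677347.2420, Y=2105756.9181, Z=1998987.9424
→ Helmert 7p (PV): X=5677757.7618, Y=2105352.9319, Z=1999195.2227
→ geod (Bowring, a=6378206.400): φ=18.38645848°, λ=20.34513841°, h=936.0887 m

φ=18.38645848°, λ=20.34513841°, h=936.0887 m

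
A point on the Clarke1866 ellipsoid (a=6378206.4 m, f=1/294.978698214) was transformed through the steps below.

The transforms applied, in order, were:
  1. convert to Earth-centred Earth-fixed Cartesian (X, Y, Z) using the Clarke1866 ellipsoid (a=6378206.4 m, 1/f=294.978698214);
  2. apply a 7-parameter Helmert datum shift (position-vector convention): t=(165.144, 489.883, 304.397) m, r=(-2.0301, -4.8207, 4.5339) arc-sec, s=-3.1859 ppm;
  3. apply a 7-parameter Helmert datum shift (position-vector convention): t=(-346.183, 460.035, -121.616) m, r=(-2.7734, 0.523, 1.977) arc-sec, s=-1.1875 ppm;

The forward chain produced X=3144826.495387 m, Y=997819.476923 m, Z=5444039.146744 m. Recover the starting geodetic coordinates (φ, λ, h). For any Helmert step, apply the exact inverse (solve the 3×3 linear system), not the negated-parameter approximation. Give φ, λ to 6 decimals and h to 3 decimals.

φ=58.953693°, λ=17.582493°, h=3220.095 m

start: X=3144826.4954, Y=997819.4769, Z=5444039.1467 m
→ Helmert⁻¹: X=3145172.1676, Y=997257.2790, Z=5444188.6115
→ Helmert⁻¹: X=3145166.1808, Y=996647.8584, Z=5443837.8604
→ geod (Bowring, a=6378206.400): φ=58.95369300°, λ=17.58249300°, h=3220.0950 m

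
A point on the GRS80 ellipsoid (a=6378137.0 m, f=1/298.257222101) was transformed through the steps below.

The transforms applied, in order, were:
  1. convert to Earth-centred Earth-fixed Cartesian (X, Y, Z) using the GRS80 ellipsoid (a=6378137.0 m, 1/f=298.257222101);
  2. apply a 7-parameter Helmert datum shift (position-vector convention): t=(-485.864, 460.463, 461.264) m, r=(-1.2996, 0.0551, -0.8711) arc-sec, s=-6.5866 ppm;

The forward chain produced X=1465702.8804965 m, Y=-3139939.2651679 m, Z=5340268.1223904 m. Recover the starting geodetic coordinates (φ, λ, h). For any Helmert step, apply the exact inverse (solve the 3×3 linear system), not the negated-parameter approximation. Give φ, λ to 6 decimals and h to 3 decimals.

start: X=1465702.8805, Y=-3139939.2652, Z=5340268.1224 m
→ Helmert⁻¹: X=1466210.2381, Y=-3140447.8650, Z=5339822.6346
→ geod (Bowring, a=6378137.000): φ=57.18947900°, λ=-64.97310100°, h=2926.4250 m

φ=57.189479°, λ=-64.973101°, h=2926.425 m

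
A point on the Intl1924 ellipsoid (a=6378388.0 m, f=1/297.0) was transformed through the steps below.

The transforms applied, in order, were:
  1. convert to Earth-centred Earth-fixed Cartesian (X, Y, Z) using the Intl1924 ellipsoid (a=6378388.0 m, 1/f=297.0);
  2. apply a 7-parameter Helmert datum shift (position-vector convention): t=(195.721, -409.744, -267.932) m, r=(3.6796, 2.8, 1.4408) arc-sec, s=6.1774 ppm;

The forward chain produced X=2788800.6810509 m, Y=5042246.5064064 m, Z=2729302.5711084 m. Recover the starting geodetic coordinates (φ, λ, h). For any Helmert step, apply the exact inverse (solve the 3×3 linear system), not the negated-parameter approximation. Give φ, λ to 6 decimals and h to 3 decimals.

start: X=2788800.6811, Y=5042246.5064, Z=2729302.5711 m
→ Helmert⁻¹: X=2788585.9054, Y=5042654.3134, Z=2729501.5391
→ geod (Bowring, a=6378388.000): φ=25.49574500°, λ=61.05742300°, h=1671.8200 m

φ=25.495745°, λ=61.057423°, h=1671.820 m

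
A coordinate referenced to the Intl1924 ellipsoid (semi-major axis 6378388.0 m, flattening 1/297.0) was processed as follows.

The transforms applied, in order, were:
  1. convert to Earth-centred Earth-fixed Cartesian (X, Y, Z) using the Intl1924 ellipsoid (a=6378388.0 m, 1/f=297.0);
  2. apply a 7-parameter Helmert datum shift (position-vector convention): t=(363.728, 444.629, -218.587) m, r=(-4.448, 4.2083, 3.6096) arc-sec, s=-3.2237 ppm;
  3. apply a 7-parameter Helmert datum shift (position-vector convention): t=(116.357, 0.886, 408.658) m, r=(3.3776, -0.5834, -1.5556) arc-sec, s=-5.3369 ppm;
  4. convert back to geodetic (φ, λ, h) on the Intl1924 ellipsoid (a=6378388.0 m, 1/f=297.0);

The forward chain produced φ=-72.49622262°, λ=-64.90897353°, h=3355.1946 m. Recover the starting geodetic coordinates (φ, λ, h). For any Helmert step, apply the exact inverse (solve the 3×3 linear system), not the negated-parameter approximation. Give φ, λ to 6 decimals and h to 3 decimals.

φ=-72.494869°, λ=-64.924834°, h=3651.056 m

start: φ=-72.496223°, λ=-64.908974°, h=3355.195 m
→ ECEF (a=6378388.000, f=1/297.0): X=816446.8094, Y=-1743638.1481, Z=-6063913.3940
→ Helmert⁻¹: X=816330.8077, Y=-1743741.4870, Z=-6064328.1719
→ Helmert⁻¹: X=816062.9124, Y=-1744075.2493, Z=-6064150.0943
→ geod (Bowring, a=6378388.000): φ=-72.49486900°, λ=-64.92483400°, h=3651.0560 m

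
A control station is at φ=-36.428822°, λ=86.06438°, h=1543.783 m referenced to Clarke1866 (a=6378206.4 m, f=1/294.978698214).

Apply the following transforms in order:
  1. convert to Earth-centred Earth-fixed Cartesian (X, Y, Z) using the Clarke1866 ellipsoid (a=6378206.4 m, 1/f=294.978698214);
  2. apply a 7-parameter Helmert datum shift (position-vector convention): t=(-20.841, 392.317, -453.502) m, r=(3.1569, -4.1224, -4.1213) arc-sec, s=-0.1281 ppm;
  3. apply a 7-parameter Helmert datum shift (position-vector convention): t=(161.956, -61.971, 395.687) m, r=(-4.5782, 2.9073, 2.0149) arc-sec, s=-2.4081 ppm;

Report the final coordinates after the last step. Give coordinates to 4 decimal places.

X=352949.9933 m, Y=5127420.0511 m, Z=-3767389.4257 m

start: φ=-36.428822°, λ=86.064380°, h=1543.783 m
→ ECEF (a=6378206.400, f=1/294.978698214): X=352735.2306, Y=5127132.2775, Z=-3767307.9031
→ Helmert 7p (PV): X=352892.0810, Y=5127574.5488, Z=-3767675.4016
→ Helmert 7p (PV): X=352949.9933, Y=5127420.0511, Z=-3767389.4257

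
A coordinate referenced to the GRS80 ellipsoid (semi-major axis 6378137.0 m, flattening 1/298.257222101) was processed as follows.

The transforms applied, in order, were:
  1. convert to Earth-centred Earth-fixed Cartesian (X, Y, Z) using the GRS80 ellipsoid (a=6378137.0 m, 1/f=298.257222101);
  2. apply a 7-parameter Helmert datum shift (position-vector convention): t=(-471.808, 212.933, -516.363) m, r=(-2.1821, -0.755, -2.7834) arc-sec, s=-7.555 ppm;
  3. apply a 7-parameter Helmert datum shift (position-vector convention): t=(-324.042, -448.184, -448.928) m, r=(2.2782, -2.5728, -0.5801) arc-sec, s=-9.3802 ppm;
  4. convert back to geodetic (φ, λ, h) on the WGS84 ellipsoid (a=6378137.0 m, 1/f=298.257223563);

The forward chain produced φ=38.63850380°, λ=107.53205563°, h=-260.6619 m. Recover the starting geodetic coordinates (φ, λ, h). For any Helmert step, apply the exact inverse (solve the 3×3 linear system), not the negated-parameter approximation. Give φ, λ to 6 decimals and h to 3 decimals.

start: φ=38.638504°, λ=107.532056°, h=-260.662 m
→ ECEF (a=6378137.000, f=1/298.257223563): X=-1502666.1718, Y=4756567.3073, Z=3960887.6011
→ Helmert⁻¹: X=-1502320.1902, Y=4757099.6415, Z=3961339.8842
→ Helmert⁻¹: X=-1501909.4172, Y=4756860.4660, Z=3961942.0001
→ geod (Bowring, a=6378137.000): φ=38.64563200°, λ=107.52275300°, h=438.0970 m

φ=38.645632°, λ=107.522753°, h=438.097 m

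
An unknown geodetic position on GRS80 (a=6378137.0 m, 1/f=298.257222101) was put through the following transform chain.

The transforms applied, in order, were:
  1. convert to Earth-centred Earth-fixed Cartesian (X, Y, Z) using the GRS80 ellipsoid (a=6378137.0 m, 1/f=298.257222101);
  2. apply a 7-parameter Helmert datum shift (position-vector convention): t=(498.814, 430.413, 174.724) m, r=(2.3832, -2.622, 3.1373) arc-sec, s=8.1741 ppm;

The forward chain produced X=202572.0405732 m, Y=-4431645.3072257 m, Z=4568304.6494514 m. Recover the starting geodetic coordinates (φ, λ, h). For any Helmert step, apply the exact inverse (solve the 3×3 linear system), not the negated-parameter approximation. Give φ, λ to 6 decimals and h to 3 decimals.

start: X=202572.0406, Y=-4431645.3072, Z=4568304.6495 m
→ Helmert⁻¹: X=202062.2334, Y=-4431989.7850, Z=4568141.2244
→ geod (Bowring, a=6378137.000): φ=46.02925400°, λ=-87.38959200°, h=883.0270 m

φ=46.029254°, λ=-87.389592°, h=883.027 m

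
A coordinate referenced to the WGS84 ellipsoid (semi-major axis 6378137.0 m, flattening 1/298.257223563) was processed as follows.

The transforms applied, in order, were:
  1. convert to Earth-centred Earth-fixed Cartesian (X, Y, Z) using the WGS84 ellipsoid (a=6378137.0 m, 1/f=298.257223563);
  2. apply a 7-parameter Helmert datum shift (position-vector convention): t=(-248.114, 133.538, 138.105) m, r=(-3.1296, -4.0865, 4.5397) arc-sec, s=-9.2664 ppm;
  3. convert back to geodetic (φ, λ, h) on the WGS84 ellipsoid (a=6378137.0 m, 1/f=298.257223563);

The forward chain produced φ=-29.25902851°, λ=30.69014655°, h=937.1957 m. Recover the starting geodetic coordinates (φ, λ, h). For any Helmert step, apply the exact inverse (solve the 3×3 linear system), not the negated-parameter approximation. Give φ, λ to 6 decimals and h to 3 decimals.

start: φ=-29.259029°, λ=30.690147°, h=937.196 m
→ ECEF (a=6378137.000, f=1/298.257223563): X=4789591.0750, Y=2842737.1045, Z=-3099438.2014
→ Helmert⁻¹: X=4789884.7263, Y=2842571.5168, Z=-3099656.7958
→ geod (Bowring, a=6378137.000): φ=-29.26000800°, λ=30.68714000°, h=1190.6160 m

φ=-29.260008°, λ=30.687140°, h=1190.616 m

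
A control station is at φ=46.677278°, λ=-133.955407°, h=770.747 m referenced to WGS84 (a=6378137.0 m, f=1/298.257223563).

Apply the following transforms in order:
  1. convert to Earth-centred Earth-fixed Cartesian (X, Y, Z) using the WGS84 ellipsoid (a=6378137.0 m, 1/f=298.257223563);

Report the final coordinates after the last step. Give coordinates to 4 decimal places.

X=-3043194.6788 m, Y=-3156232.6024 m, Z=4617784.1931 m

start: φ=46.677278°, λ=-133.955407°, h=770.747 m
→ ECEF (a=6378137.000, f=1/298.257223563): X=-3043194.6788, Y=-3156232.6024, Z=4617784.1931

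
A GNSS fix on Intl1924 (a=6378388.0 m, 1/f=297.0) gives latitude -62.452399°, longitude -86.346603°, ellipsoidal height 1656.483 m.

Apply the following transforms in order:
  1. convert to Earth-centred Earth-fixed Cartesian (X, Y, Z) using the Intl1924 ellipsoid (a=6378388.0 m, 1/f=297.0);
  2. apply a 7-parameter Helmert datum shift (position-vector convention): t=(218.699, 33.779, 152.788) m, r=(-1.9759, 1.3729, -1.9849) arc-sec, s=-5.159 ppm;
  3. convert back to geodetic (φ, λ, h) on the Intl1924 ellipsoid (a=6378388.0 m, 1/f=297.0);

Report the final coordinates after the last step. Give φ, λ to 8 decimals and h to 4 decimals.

start: φ=-62.452399°, λ=-86.346603°, h=1656.483 m
→ ECEF (a=6378388.000, f=1/297.0): X=188517.6101, Y=-2952490.7302, Z=-5633602.6325
→ Helmert 7p (PV): X=188669.4275, Y=-2952497.4999, Z=-5633393.7524
→ geod (Bowring, a=6378388.000): φ=-62.45140177°, λ=-86.34367718°, h=1478.8856 m

φ=-62.45140177°, λ=-86.34367718°, h=1478.8856 m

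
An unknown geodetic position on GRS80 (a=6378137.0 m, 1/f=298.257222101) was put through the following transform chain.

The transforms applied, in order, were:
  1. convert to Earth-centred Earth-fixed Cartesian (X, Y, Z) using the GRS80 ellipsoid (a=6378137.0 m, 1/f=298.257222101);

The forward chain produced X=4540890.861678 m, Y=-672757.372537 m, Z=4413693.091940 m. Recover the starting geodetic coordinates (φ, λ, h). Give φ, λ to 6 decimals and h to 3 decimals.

start: X=4540890.8617, Y=-672757.3725, Z=4413693.0919 m
→ geod (Bowring, a=6378137.000): φ=44.06764300°, λ=-8.42737400°, h=284.6810 m

φ=44.067643°, λ=-8.427374°, h=284.681 m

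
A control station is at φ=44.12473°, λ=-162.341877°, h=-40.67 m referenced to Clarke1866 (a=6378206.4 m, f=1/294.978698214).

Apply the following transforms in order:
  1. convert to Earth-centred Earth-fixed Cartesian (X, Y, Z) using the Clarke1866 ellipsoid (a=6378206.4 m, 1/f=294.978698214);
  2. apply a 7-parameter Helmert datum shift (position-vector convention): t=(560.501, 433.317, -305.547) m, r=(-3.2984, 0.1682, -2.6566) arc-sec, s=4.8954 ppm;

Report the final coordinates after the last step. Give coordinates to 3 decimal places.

X=-4369343.066 m, Y=-1390530.913 m, Z=4417561.644 m

start: φ=44.124730°, λ=-162.341877°, h=-40.670 m
→ ECEF (a=6378206.400, f=1/294.978698214): X=-4369867.8607, Y=-1391084.3484, Z=4417819.7551
→ Helmert 7p (PV): X=-4369343.0660, Y=-1390530.9130, Z=4417561.6436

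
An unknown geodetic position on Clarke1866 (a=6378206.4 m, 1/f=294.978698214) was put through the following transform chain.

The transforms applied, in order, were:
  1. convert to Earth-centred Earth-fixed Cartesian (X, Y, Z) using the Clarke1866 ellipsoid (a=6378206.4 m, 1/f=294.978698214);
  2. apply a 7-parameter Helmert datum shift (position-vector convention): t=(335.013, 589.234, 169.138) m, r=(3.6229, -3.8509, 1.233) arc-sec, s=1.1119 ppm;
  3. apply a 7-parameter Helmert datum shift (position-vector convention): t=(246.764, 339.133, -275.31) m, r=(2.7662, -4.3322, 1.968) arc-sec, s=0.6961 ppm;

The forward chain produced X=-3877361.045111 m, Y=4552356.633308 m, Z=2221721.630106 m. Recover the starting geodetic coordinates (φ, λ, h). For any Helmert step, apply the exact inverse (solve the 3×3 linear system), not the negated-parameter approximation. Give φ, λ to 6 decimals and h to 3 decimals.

φ=20.511327°, λ=130.429956°, h=3324.389 m

start: X=-3877361.0451, Y=4552356.6333, Z=2221721.6301 m
→ Helmert⁻¹: X=-3877515.0087, Y=4552081.1268, Z=2222015.7856
→ Helmert⁻¹: X=-3877777.0209, Y=4551549.0374, Z=2221836.6292
→ geod (Bowring, a=6378206.400): φ=20.51132700°, λ=130.42995600°, h=3324.3890 m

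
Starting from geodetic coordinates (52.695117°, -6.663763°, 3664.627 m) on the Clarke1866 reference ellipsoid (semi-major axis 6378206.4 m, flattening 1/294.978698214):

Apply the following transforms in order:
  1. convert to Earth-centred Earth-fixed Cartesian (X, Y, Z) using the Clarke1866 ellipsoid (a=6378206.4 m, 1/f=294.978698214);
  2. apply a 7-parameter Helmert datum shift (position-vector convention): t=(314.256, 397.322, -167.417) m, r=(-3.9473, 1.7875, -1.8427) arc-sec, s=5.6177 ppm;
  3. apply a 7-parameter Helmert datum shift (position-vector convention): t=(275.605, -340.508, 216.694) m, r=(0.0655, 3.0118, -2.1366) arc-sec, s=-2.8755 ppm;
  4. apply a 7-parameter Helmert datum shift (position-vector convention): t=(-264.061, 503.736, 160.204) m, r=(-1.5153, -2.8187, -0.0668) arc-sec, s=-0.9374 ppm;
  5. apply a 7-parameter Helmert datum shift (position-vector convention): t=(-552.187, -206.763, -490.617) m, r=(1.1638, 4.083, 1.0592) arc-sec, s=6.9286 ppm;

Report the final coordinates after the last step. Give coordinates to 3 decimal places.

X=3849839.671 m, Y=-449392.071 m, Z=5052423.325 m

start: φ=52.695117°, λ=-6.663763°, h=3664.627 m
→ ECEF (a=6378206.400, f=1/294.978698214): X=3849890.4066, Y=-449789.8807, Z=5052764.2767
→ Helmert 7p (PV): X=3850266.0596, Y=-449332.7838, Z=5052600.4888
→ Helmert 7p (PV): X=3850599.7146, Y=-449713.4872, Z=5052746.2914
→ Helmert 7p (PV): X=3850262.8505, Y=-449173.4573, Z=5052957.6828
→ Helmert 7p (PV): X=3849839.6707, Y=-449392.0709, Z=5052423.3251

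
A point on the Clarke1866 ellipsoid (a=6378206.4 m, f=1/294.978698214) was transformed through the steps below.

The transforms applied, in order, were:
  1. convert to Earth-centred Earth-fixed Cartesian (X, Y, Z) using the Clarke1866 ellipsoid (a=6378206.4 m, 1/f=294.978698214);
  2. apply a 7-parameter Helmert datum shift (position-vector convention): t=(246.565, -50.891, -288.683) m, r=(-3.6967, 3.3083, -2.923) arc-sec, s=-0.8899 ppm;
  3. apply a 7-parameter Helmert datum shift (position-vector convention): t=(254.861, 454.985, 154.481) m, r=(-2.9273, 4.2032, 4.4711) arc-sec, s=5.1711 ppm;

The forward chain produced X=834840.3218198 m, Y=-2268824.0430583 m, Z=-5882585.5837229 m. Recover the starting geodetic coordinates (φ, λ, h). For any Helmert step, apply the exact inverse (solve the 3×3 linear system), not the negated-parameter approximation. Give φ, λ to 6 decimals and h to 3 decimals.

φ=-67.794304°, λ=-69.806897°, h=211.326 m

start: X=834840.3218, Y=-2268824.0431, Z=-5882585.5837 m
→ Helmert⁻¹: X=834651.8331, Y=-2269201.8984, Z=-5882724.8408
→ Helmert⁻¹: X=834532.5148, Y=-2269035.7743, Z=-5882468.6733
→ geod (Bowring, a=6378206.400): φ=-67.79430400°, λ=-69.80689700°, h=211.3260 m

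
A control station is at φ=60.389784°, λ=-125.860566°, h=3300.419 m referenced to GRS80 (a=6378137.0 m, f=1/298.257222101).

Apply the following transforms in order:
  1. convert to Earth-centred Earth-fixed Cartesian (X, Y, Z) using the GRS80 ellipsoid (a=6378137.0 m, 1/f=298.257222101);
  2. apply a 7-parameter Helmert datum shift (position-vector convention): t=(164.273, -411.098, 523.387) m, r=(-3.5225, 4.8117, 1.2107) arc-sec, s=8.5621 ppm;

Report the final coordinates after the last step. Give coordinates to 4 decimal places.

X=-1851498.3894 m, Y=-2562208.3872 m, Z=5525590.0912 m

start: φ=60.389784°, λ=-125.860566°, h=3300.419 m
→ ECEF (a=6378137.000, f=1/298.257222101): X=-1851790.7301, Y=-2561858.8381, Z=5524932.4499
→ Helmert 7p (PV): X=-1851498.3894, Y=-2562208.3872, Z=5525590.0912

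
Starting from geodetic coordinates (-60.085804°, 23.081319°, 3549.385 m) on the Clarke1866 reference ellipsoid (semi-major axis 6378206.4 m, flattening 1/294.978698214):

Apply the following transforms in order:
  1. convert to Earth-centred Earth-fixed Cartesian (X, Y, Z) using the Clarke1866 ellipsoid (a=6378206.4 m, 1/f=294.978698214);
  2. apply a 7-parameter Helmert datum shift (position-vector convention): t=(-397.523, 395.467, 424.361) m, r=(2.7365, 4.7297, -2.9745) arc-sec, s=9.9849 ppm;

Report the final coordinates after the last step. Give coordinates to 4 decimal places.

X=2934820.9621 m, Y=1251318.1637 m, Z=-5507811.2409 m

start: φ=-60.085804°, λ=23.081319°, h=3549.385 m
→ ECEF (a=6378206.400, f=1/294.978698214): X=2935297.4416, Y=1250879.4598, Z=-5508129.8915
→ Helmert 7p (PV): X=2934820.9621, Y=1251318.1637, Z=-5507811.2409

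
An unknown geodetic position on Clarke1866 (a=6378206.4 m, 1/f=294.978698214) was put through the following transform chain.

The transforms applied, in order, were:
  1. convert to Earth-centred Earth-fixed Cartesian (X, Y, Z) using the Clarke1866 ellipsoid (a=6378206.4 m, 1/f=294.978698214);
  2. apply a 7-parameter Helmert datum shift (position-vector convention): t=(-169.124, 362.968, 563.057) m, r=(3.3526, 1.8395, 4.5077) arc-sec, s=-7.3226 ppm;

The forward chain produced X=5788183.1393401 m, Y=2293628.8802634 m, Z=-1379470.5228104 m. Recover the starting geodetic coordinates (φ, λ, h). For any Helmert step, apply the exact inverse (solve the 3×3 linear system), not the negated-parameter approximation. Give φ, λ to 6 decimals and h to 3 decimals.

φ=-12.580093°, λ=21.611307°, h=50.200 m

start: X=5788183.1393, Y=2293628.8803, Z=-1379470.5228 m
→ Helmert⁻¹: X=5788457.0708, Y=2293133.7736, Z=-1380029.3353
→ geod (Bowring, a=6378206.400): φ=-12.58009300°, λ=21.61130700°, h=50.2000 m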